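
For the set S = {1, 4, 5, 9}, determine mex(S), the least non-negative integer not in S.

0

0 is not in the set, so the mex is 0.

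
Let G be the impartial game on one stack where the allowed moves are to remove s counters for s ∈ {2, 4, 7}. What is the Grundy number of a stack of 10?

Compute g(0), g(1), … for moves {2, 4, 7}:
k:     0  1  2  3  4  5  6  7  8  9 10
g(k):  0  0  1  1  2  2  0  3  1  0  2
So g(10) = 2.

2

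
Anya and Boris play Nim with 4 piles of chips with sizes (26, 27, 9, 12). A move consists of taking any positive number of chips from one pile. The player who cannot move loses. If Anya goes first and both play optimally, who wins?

Compute the nim-sum pairwise:
26 XOR 27 = 1
1 XOR 9 = 8
8 XOR 12 = 4
The nim-sum is 4 ≠ 0, so this is an N-position: the player to move can win; Anya has a winning move.

Anya wins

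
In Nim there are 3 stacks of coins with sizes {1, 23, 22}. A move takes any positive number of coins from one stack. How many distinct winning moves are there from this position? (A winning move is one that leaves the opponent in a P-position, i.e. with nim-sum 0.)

0

Compute the nim-sum pairwise:
1 ⊕ 23 = 22
22 ⊕ 22 = 0
The nim-sum is already 0, so every move leaves a nonzero nim-sum — there are no winning moves.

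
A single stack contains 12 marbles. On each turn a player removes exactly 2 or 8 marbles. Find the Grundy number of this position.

1

Build the Grundy sequence with g(k) = mex{g(k−s) : s ∈ {2, 8}, s ≤ k}:
g(0) = mex{} = 0
g(1) = mex{} = 0
g(2) = mex{0} = 1
g(3) = mex{0} = 1
g(4) = mex{1} = 0
g(5) = mex{1} = 0
g(6) = mex{0} = 1
g(7) = mex{0} = 1
g(8) = mex{0,1} = 2
g(9) = mex{0,1} = 2
g(10) = mex{1,2} = 0
g(11) = mex{1,2} = 0
g(12) = mex{0} = 1
So g(12) = 1.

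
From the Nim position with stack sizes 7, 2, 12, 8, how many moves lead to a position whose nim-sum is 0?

Compute the nim-sum pairwise:
7 XOR 2 = 5
5 XOR 12 = 9
9 XOR 8 = 1
The overall nim-sum is X = 1. A stack of size p has a winning move iff p XOR X < p (reduce it to p XOR X).
  7: 7 XOR 1 = 6 < 7 — winning move (to 6).
  2: 2 XOR 1 = 3 ≥ 2 — no move.
  12: 12 XOR 1 = 13 ≥ 12 — no move.
  8: 8 XOR 1 = 9 ≥ 8 — no move.
That gives 1 winning move.

1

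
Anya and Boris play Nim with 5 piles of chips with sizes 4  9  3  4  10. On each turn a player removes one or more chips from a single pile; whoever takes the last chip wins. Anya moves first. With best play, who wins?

Boris wins

Compute the nim-sum pairwise:
4 ⊕ 9 = 13
13 ⊕ 3 = 14
14 ⊕ 4 = 10
10 ⊕ 10 = 0
The nim-sum is 0, so this is a P-position: the player to move is in a losing position under optimal play; Anya is about to move from it and so loses — Boris wins.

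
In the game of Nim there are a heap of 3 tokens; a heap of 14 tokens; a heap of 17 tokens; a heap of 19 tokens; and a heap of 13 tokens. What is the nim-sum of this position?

2

Nim-sum: 3 XOR 14 XOR 17 XOR 19 XOR 13 = 2.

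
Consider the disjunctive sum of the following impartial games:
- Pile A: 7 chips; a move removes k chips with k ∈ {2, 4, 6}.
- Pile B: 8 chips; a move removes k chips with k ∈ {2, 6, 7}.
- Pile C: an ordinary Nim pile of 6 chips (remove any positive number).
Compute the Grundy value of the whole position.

7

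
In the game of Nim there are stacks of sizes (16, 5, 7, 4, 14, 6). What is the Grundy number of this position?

30

Nim-sum: 16 XOR 5 XOR 7 XOR 4 XOR 14 XOR 6 = 30.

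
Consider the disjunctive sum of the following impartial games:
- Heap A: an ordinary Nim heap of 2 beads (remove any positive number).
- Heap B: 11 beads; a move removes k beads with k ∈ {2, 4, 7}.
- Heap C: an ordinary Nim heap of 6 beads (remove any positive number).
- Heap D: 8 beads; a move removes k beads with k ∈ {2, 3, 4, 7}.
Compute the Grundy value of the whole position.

4

Heap A is a plain Nim heap of size 2, so its Grundy value is 2.
Build the Grundy sequence for heap B with g(k) = mex{g(k−s) : s ∈ {2, 4, 7}, s ≤ k}:
k:     0  1  2  3  4  5  6  7  8  9 10 11
g(k):  0  0  1  1  2  2  0  3  1  0  2  1
So g(11) = 1.
Heap C is a plain Nim heap of size 6, so its Grundy value is 6.
Build the Grundy sequence for heap D with g(k) = mex{g(k−s) : s ∈ {2, 3, 4, 7}, s ≤ k}:
k:     0  1  2  3  4  5  6  7  8
g(k):  0  0  1  1  2  2  0  3  1
So g(8) = 1.
The value of a disjunctive sum is the nim-sum of the parts.
Combined value = 2 XOR 1 XOR 6 XOR 1 = 4.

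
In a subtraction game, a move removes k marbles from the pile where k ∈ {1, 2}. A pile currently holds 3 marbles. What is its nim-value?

Grundy values for subtraction set {1, 2}:
g(0) = mex{} = 0
g(1) = mex{0} = 1
g(2) = mex{0,1} = 2
g(3) = mex{1,2} = 0
So g(3) = 0.

0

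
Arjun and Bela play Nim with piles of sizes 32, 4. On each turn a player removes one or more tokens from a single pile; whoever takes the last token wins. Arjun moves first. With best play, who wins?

Compute the nim-sum pairwise:
32 ⊕ 4 = 36
The nim-sum is 36 ≠ 0, so this is an N-position: the player to move can win; Arjun has a winning move.

Arjun wins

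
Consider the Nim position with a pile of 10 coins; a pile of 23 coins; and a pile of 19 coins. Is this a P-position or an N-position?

In binary:
  01010  (10)
  10111  (23)
  10011  (19)
  -----
  01110  (14)
The nim-sum is 14 ≠ 0, so this is an N-position: the player to move can win.

N-position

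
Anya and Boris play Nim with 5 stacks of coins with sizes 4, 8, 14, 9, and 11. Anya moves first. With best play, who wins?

Nim-sum: 4 ⊕ 8 ⊕ 14 ⊕ 9 ⊕ 11 = 0.
The nim-sum is 0, so this is a P-position: the player to move is in a losing position under optimal play; Anya is about to move from it and so loses — Boris wins.

Boris wins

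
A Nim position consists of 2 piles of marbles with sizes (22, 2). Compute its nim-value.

20

Compute the nim-sum pairwise:
22 ⊕ 2 = 20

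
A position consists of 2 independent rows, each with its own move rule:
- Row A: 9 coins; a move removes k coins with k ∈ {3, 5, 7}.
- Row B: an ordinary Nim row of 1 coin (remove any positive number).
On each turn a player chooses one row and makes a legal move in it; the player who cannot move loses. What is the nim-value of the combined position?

2

Build the Grundy sequence for row A with g(k) = mex{g(k−s) : s ∈ {3, 5, 7}, s ≤ k}:
g(0) = mex{} = 0
g(1) = mex{} = 0
g(2) = mex{} = 0
g(3) = mex{0} = 1
g(4) = mex{0} = 1
g(5) = mex{0} = 1
g(6) = mex{0,1} = 2
g(7) = mex{0,1} = 2
g(8) = mex{0,1} = 2
g(9) = mex{0,1,2} = 3
So g(9) = 3.
Row B is a plain Nim row of size 1, so its Grundy value is 1.
By the Sprague-Grundy theorem, the Grundy value of a sum of independent games is the XOR of the component values.
Combined value = 3 XOR 1 = 2.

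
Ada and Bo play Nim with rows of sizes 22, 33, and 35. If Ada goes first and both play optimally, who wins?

Ada wins

Compute the nim-sum pairwise:
22 ⊕ 33 = 55
55 ⊕ 35 = 20
The nim-sum is 20 ≠ 0, so this is an N-position: the player to move can win; Ada has a winning move.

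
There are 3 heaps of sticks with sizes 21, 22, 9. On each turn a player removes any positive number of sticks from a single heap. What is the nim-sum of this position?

In binary:
  10101  (21)
  10110  (22)
  01001  (9)
  -----
  01010  (10)

10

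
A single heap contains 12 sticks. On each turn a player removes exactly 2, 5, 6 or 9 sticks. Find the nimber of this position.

0

Grundy values for subtraction set {2, 5, 6, 9}:
k:     0  1  2  3  4  5  6  7  8  9 10 11 12
g(k):  0  0  1  1  0  2  1  3  0  2  1  0  0
So g(12) = 0.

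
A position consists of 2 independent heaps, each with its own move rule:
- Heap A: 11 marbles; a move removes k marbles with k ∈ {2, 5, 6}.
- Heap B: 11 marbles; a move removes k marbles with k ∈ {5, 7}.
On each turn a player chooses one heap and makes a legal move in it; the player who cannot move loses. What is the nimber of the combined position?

2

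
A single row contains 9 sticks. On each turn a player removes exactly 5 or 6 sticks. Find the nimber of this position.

1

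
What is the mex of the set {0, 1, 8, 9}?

2

The values 0, 1 are all present; 2 is the first non-negative integer missing from the set.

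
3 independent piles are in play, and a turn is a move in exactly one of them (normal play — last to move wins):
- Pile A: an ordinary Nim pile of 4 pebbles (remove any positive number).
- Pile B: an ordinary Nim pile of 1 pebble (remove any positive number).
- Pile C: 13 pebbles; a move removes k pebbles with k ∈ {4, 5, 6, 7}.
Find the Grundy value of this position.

Pile A is a plain Nim pile of size 4, so its Grundy value is 4.
Pile B is a plain Nim pile of size 1, so its Grundy value is 1.
For pile C, compute g(0), g(1), … with moves {4, 5, 6, 7}:
g(0) = mex{} = 0
g(1) = mex{} = 0
g(2) = mex{} = 0
g(3) = mex{} = 0
g(4) = mex{0} = 1
g(5) = mex{0} = 1
g(6) = mex{0} = 1
g(7) = mex{0} = 1
g(8) = mex{0,1} = 2
g(9) = mex{0,1} = 2
g(10) = mex{0,1} = 2
g(11) = mex{1} = 0
g(12) = mex{1,2} = 0
g(13) = mex{1,2} = 0
So g(13) = 0.
By the Sprague-Grundy theorem, the Grundy value of a sum of independent games is the XOR of the component values.
Combined value = 4 ⊕ 1 ⊕ 0 = 5.

5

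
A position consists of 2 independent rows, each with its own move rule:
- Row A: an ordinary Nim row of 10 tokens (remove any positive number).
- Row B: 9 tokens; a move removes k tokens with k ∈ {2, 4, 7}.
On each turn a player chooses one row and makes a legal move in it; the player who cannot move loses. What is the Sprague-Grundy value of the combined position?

Row A is a plain Nim row of size 10, so its Grundy value is 10.
Grundy values for row B (subtraction set {2, 4, 7}):
g(0) = mex{} = 0
g(1) = mex{} = 0
g(2) = mex{0} = 1
g(3) = mex{0} = 1
g(4) = mex{0,1} = 2
g(5) = mex{0,1} = 2
g(6) = mex{1,2} = 0
g(7) = mex{0,1,2} = 3
g(8) = mex{0,2} = 1
g(9) = mex{1,2,3} = 0
So g(9) = 0.
The value of a disjunctive sum is the nim-sum of the parts.
Combined value = 10 XOR 0 = 10.

10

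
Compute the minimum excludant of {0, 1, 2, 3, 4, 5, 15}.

6

The values 0, 1, 2, 3, 4, 5 are all present; 6 is the first non-negative integer missing from the set.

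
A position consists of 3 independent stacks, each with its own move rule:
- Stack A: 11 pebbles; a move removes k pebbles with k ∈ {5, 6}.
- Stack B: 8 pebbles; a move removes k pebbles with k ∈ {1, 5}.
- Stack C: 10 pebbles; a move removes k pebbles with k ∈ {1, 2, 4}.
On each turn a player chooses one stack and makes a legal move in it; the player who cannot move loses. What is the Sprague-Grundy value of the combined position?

1

Build the Grundy sequence for stack A with g(k) = mex{g(k−s) : s ∈ {5, 6}, s ≤ k}:
k:     0  1  2  3  4  5  6  7  8  9 10 11
g(k):  0  0  0  0  0  1  1  1  1  1  2  0
So g(11) = 0.
Grundy values for stack B (subtraction set {1, 5}):
k:     0  1  2  3  4  5  6  7  8
g(k):  0  1  0  1  0  1  0  1  0
So g(8) = 0.
For stack C, compute g(0), g(1), … with moves {1, 2, 4}:
g(0) = mex{} = 0
g(1) = mex{0} = 1
g(2) = mex{0,1} = 2
g(3) = mex{1,2} = 0
g(4) = mex{0,2} = 1
g(5) = mex{0,1} = 2
g(6) = mex{1,2} = 0
g(7) = mex{0,2} = 1
g(8) = mex{0,1} = 2
g(9) = mex{1,2} = 0
g(10) = mex{0,2} = 1
So g(10) = 1.
By the Sprague-Grundy theorem, the Grundy value of a sum of independent games is the XOR of the component values.
Combined value = 0 ⊕ 0 ⊕ 1 = 1.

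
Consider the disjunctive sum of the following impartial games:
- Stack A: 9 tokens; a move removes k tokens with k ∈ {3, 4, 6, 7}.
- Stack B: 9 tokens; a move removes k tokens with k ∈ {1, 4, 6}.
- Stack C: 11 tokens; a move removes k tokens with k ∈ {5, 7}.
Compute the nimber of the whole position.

For stack A, compute g(0), g(1), … with moves {3, 4, 6, 7}:
g(0) = mex{} = 0
g(1) = mex{} = 0
g(2) = mex{} = 0
g(3) = mex{0} = 1
g(4) = mex{0} = 1
g(5) = mex{0} = 1
g(6) = mex{0,1} = 2
g(7) = mex{0,1} = 2
g(8) = mex{0,1} = 2
g(9) = mex{0,1,2} = 3
So g(9) = 3.
Build the Grundy sequence for stack B with g(k) = mex{g(k−s) : s ∈ {1, 4, 6}, s ≤ k}:
k:     0  1  2  3  4  5  6  7  8  9
g(k):  0  1  0  1  2  0  1  0  1  2
So g(9) = 2.
For stack C, compute g(0), g(1), … with moves {5, 7}:
g(0) = mex{} = 0
g(1) = mex{} = 0
g(2) = mex{} = 0
g(3) = mex{} = 0
g(4) = mex{} = 0
g(5) = mex{0} = 1
g(6) = mex{0} = 1
g(7) = mex{0} = 1
g(8) = mex{0} = 1
g(9) = mex{0} = 1
g(10) = mex{0,1} = 2
g(11) = mex{0,1} = 2
So g(11) = 2.
The value of a disjunctive sum is the nim-sum of the parts.
Combined value = 3 ⊕ 2 ⊕ 2 = 3.

3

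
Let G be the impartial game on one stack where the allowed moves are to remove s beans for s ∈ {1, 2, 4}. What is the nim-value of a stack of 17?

2

Grundy values for subtraction set {1, 2, 4}:
k:     0  1  2  3  4  5  6  7  8  9 10 11 12 13 14 15 16 17
g(k):  0  1  2  0  1  2  0  1  2  0  1  2  0  1  2  0  1  2
So g(17) = 2.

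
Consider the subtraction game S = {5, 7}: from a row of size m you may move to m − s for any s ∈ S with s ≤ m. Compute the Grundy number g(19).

Compute g(0), g(1), … for moves {5, 7}:
k:     0  1  2  3  4  5  6  7  8  9 10 11 12 13 14 15 16 17 18 19
g(k):  0  0  0  0  0  1  1  1  1  1  2  2  0  0  0  0  0  1  1  1
So g(19) = 1.

1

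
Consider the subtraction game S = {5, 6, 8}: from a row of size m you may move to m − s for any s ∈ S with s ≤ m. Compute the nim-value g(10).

2

Build the Grundy sequence with g(k) = mex{g(k−s) : s ∈ {5, 6, 8}, s ≤ k}:
g(0) = mex{} = 0
g(1) = mex{} = 0
g(2) = mex{} = 0
g(3) = mex{} = 0
g(4) = mex{} = 0
g(5) = mex{0} = 1
g(6) = mex{0} = 1
g(7) = mex{0} = 1
g(8) = mex{0} = 1
g(9) = mex{0} = 1
g(10) = mex{0,1} = 2
So g(10) = 2.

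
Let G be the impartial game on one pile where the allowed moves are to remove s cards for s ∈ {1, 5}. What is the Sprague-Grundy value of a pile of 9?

1

Build the Grundy sequence with g(k) = mex{g(k−s) : s ∈ {1, 5}, s ≤ k}:
g(0) = mex{} = 0
g(1) = mex{0} = 1
g(2) = mex{1} = 0
g(3) = mex{0} = 1
g(4) = mex{1} = 0
g(5) = mex{0} = 1
g(6) = mex{1} = 0
g(7) = mex{0} = 1
g(8) = mex{1} = 0
g(9) = mex{0} = 1
So g(9) = 1.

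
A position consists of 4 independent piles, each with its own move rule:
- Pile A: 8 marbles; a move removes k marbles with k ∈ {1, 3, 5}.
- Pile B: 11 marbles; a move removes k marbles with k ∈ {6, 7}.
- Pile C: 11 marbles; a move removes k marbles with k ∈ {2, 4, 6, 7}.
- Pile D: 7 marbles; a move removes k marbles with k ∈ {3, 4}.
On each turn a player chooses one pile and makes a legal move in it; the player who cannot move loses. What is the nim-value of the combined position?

0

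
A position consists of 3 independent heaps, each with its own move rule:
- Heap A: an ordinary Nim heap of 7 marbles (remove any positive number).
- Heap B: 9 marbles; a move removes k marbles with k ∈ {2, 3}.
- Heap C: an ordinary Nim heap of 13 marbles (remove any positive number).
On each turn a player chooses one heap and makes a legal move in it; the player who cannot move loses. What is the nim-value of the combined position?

8

Heap A is a plain Nim heap of size 7, so its Grundy value is 7.
Build the Grundy sequence for heap B with g(k) = mex{g(k−s) : s ∈ {2, 3}, s ≤ k}:
k:     0  1  2  3  4  5  6  7  8  9
g(k):  0  0  1  1  2  0  0  1  1  2
So g(9) = 2.
Heap C is a plain Nim heap of size 13, so its Grundy value is 13.
By the Sprague-Grundy theorem, the Grundy value of a sum of independent games is the XOR of the component values.
Combined value = 7 XOR 2 XOR 13 = 8.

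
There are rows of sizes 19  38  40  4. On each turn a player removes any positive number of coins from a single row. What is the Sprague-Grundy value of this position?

25

Write each in binary and XOR column by column:
  010011  (19)
  100110  (38)
  101000  (40)
  000100  (4)
  ------
  011001  (25)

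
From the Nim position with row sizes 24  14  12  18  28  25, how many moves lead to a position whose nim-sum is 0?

5

Nim-sum: 24 ^ 14 ^ 12 ^ 18 ^ 28 ^ 25 = 13.
The overall nim-sum is X = 13. A row of size p has a winning move iff p XOR X < p (reduce it to p XOR X).
  24: 24 XOR 13 = 21 < 24 — winning move (to 21).
  14: 14 XOR 13 = 3 < 14 — winning move (to 3).
  12: 12 XOR 13 = 1 < 12 — winning move (to 1).
  18: 18 XOR 13 = 31 ≥ 18 — no move.
  28: 28 XOR 13 = 17 < 28 — winning move (to 17).
  25: 25 XOR 13 = 20 < 25 — winning move (to 20).
That gives 5 winning moves.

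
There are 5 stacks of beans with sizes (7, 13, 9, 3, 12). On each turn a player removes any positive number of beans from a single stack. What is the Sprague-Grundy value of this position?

12

Nim-sum: 7 ⊕ 13 ⊕ 9 ⊕ 3 ⊕ 12 = 12.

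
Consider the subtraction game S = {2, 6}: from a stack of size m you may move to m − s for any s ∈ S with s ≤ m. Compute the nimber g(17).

Grundy values for subtraction set {2, 6}:
k:     0  1  2  3  4  5  6  7  8  9 10 11 12 13 14 15 16 17
g(k):  0  0  1  1  0  0  1  1  0  0  1  1  0  0  1  1  0  0
So g(17) = 0.

0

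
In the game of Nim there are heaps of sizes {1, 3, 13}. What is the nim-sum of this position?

15

Compute the nim-sum pairwise:
1 ^ 3 = 2
2 ^ 13 = 15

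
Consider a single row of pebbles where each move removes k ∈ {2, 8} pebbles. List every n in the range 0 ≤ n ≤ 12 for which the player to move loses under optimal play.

Grundy values for subtraction set {2, 8}:
k:     0  1  2  3  4  5  6  7  8  9 10 11 12
g(k):  0  0  1  1  0  0  1  1  2  2  0  0  1
The P-positions (g = 0) in 0..12 are 0, 1, 4, 5, 10, 11.

0, 1, 4, 5, 10, 11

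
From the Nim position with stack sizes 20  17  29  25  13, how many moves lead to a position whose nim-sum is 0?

Compute the nim-sum pairwise:
20 ^ 17 = 5
5 ^ 29 = 24
24 ^ 25 = 1
1 ^ 13 = 12
The overall nim-sum is X = 12. A stack of size p has a winning move iff p XOR X < p (reduce it to p XOR X).
  20: 20 XOR 12 = 24 ≥ 20 — no move.
  17: 17 XOR 12 = 29 ≥ 17 — no move.
  29: 29 XOR 12 = 17 < 29 — winning move (to 17).
  25: 25 XOR 12 = 21 < 25 — winning move (to 21).
  13: 13 XOR 12 = 1 < 13 — winning move (to 1).
That gives 3 winning moves.

3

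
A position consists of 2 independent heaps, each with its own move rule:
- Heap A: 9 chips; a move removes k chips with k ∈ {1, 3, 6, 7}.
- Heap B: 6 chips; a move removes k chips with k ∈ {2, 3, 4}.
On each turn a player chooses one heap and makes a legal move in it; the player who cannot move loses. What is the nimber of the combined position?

Build the Grundy sequence for heap A with g(k) = mex{g(k−s) : s ∈ {1, 3, 6, 7}, s ≤ k}:
k:     0  1  2  3  4  5  6  7  8  9
g(k):  0  1  0  1  0  1  2  3  2  3
So g(9) = 3.
Grundy values for heap B (subtraction set {2, 3, 4}):
k:     0  1  2  3  4  5  6
g(k):  0  0  1  1  2  2  0
So g(6) = 0.
The value of a disjunctive sum is the nim-sum of the parts.
Combined value = 3 ⊕ 0 = 3.

3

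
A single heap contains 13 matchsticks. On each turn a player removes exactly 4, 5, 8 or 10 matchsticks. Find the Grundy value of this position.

3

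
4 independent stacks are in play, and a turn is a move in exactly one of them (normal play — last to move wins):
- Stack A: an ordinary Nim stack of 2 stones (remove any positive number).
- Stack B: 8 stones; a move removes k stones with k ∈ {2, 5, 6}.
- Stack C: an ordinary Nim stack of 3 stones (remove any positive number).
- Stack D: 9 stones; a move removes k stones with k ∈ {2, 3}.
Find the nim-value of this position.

3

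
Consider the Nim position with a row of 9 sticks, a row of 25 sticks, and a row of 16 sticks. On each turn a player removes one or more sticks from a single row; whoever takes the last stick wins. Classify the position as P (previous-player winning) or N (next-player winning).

P-position

Compute the nim-sum pairwise:
9 XOR 25 = 16
16 XOR 16 = 0
The nim-sum is 0, so this is a P-position: the player to move is in a losing position under optimal play.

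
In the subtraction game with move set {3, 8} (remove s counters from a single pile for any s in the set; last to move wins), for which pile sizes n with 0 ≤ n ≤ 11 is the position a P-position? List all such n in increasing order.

Grundy values for subtraction set {3, 8}:
k:     0  1  2  3  4  5  6  7  8  9 10 11
g(k):  0  0  0  1  1  1  0  0  2  1  1  0
The P-positions (g = 0) in 0..11 are 0, 1, 2, 6, 7, 11.

0, 1, 2, 6, 7, 11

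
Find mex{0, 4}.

0 is in the set but 1 is not, so the mex is 1.

1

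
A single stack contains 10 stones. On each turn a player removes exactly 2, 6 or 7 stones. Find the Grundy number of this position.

3

Grundy values for subtraction set {2, 6, 7}:
k:     0  1  2  3  4  5  6  7  8  9 10
g(k):  0  0  1  1  0  0  1  1  2  0  3
So g(10) = 3.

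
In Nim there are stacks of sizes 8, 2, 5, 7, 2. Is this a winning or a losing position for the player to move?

Winning position

Bitwise XOR of the heap sizes:
  1000  (8)
  0010  (2)
  0101  (5)
  0111  (7)
  0010  (2)
  ----
  1010  (10)
The nim-sum is 10 ≠ 0, so this is an N-position: the player to move can win.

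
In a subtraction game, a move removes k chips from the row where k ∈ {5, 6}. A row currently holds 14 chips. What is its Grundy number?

Grundy values for subtraction set {5, 6}:
g(0) = mex{} = 0
g(1) = mex{} = 0
g(2) = mex{} = 0
g(3) = mex{} = 0
g(4) = mex{} = 0
g(5) = mex{0} = 1
g(6) = mex{0} = 1
g(7) = mex{0} = 1
g(8) = mex{0} = 1
g(9) = mex{0} = 1
g(10) = mex{0,1} = 2
g(11) = mex{1} = 0
g(12) = mex{1} = 0
g(13) = mex{1} = 0
g(14) = mex{1} = 0
So g(14) = 0.

0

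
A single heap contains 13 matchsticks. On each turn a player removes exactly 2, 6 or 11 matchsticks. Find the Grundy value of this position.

0

Grundy values for subtraction set {2, 6, 11}:
g(0) = mex{} = 0
g(1) = mex{} = 0
g(2) = mex{0} = 1
g(3) = mex{0} = 1
g(4) = mex{1} = 0
g(5) = mex{1} = 0
g(6) = mex{0} = 1
g(7) = mex{0} = 1
g(8) = mex{1} = 0
g(9) = mex{1} = 0
g(10) = mex{0} = 1
g(11) = mex{0} = 1
g(12) = mex{0,1} = 2
g(13) = mex{1} = 0
So g(13) = 0.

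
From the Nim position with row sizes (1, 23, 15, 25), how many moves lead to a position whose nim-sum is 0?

0

Compute the nim-sum pairwise:
1 ^ 23 = 22
22 ^ 15 = 25
25 ^ 25 = 0
The nim-sum is already 0, so every move leaves a nonzero nim-sum — there are no winning moves.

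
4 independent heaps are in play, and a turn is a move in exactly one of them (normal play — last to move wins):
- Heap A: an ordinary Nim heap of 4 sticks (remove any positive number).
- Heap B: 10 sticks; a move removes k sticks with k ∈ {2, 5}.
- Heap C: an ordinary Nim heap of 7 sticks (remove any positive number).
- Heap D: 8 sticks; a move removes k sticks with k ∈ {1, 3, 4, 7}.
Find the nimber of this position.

2

Heap A is a plain Nim heap of size 4, so its Grundy value is 4.
Grundy values for heap B (subtraction set {2, 5}):
g(0) = mex{} = 0
g(1) = mex{} = 0
g(2) = mex{0} = 1
g(3) = mex{0} = 1
g(4) = mex{1} = 0
g(5) = mex{0,1} = 2
g(6) = mex{0} = 1
g(7) = mex{1,2} = 0
g(8) = mex{1} = 0
g(9) = mex{0} = 1
g(10) = mex{0,2} = 1
So g(10) = 1.
Heap C is a plain Nim heap of size 7, so its Grundy value is 7.
For heap D, compute g(0), g(1), … with moves {1, 3, 4, 7}:
k:     0  1  2  3  4  5  6  7  8
g(k):  0  1  0  1  2  3  2  3  0
So g(8) = 0.
By the Sprague-Grundy theorem, the Grundy value of a sum of independent games is the XOR of the component values.
Combined value = 4 XOR 1 XOR 7 XOR 0 = 2.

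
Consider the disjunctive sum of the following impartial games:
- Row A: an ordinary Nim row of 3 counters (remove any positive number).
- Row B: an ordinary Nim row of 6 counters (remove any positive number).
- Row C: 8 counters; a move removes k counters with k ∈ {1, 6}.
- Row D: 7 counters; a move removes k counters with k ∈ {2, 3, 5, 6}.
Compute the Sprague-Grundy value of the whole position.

Row A is a plain Nim row of size 3, so its Grundy value is 3.
Row B is a plain Nim row of size 6, so its Grundy value is 6.
For row C, compute g(0), g(1), … with moves {1, 6}:
k:     0  1  2  3  4  5  6  7  8
g(k):  0  1  0  1  0  1  2  0  1
So g(8) = 1.
Build the Grundy sequence for row D with g(k) = mex{g(k−s) : s ∈ {2, 3, 5, 6}, s ≤ k}:
g(0) = mex{} = 0
g(1) = mex{} = 0
g(2) = mex{0} = 1
g(3) = mex{0} = 1
g(4) = mex{0,1} = 2
g(5) = mex{0,1} = 2
g(6) = mex{0,1,2} = 3
g(7) = mex{0,1,2} = 3
So g(7) = 3.
By the Sprague-Grundy theorem, the Grundy value of a sum of independent games is the XOR of the component values.
Combined value = 3 XOR 6 XOR 1 XOR 3 = 7.

7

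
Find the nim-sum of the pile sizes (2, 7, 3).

Compute the nim-sum pairwise:
2 ⊕ 7 = 5
5 ⊕ 3 = 6

6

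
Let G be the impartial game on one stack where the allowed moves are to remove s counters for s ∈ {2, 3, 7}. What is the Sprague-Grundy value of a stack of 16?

Compute g(0), g(1), … for moves {2, 3, 7}:
k:     0  1  2  3  4  5  6  7  8  9 10 11 12 13 14 15 16
g(k):  0  0  1  1  2  0  0  1  1  2  0  0  1  1  2  0  0
So g(16) = 0.

0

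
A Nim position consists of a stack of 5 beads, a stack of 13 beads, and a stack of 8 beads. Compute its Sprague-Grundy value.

0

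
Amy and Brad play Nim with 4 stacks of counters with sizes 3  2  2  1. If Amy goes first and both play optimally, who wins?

Amy wins

In binary:
  11  (3)
  10  (2)
  10  (2)
  01  (1)
  --
  10  (2)
The nim-sum is 2 ≠ 0, so this is an N-position: the player to move can win; Amy has a winning move.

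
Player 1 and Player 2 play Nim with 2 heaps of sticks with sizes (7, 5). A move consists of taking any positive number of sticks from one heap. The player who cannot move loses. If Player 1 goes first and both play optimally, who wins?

Player 1 wins

Compute the nim-sum pairwise:
7 ^ 5 = 2
The nim-sum is 2 ≠ 0, so this is an N-position: the player to move can win; Player 1 has a winning move.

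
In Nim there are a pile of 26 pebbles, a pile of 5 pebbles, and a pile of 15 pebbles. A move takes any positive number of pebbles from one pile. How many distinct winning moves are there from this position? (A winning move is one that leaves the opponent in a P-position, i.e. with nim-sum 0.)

Nim-sum: 26 ^ 5 ^ 15 = 16.
The overall nim-sum is X = 16. A pile of size p has a winning move iff p XOR X < p (reduce it to p XOR X).
  26: 26 XOR 16 = 10 < 26 — winning move (to 10).
  5: 5 XOR 16 = 21 ≥ 5 — no move.
  15: 15 XOR 16 = 31 ≥ 15 — no move.
That gives 1 winning move.

1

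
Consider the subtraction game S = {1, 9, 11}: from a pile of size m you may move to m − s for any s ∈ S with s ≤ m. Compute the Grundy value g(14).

0

Grundy values for subtraction set {1, 9, 11}:
k:     0  1  2  3  4  5  6  7  8  9 10 11 12 13 14
g(k):  0  1  0  1  0  1  0  1  0  1  0  1  0  1  0
So g(14) = 0.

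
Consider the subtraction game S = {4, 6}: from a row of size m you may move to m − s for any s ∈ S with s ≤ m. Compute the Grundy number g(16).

Build the Grundy sequence with g(k) = mex{g(k−s) : s ∈ {4, 6}, s ≤ k}:
k:     0  1  2  3  4  5  6  7  8  9 10 11 12 13 14 15 16
g(k):  0  0  0  0  1  1  1  1  2  2  0  0  0  0  1  1  1
So g(16) = 1.

1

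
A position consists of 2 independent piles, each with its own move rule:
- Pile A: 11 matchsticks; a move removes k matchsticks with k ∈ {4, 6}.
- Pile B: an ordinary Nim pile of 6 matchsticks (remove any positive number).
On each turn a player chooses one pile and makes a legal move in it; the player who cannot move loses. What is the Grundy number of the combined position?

Build the Grundy sequence for pile A with g(k) = mex{g(k−s) : s ∈ {4, 6}, s ≤ k}:
g(0) = mex{} = 0
g(1) = mex{} = 0
g(2) = mex{} = 0
g(3) = mex{} = 0
g(4) = mex{0} = 1
g(5) = mex{0} = 1
g(6) = mex{0} = 1
g(7) = mex{0} = 1
g(8) = mex{0,1} = 2
g(9) = mex{0,1} = 2
g(10) = mex{1} = 0
g(11) = mex{1} = 0
So g(11) = 0.
Pile B is a plain Nim pile of size 6, so its Grundy value is 6.
The value of a disjunctive sum is the nim-sum of the parts.
Combined value = 0 XOR 6 = 6.

6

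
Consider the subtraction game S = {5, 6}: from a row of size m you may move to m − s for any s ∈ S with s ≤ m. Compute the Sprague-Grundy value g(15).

Build the Grundy sequence with g(k) = mex{g(k−s) : s ∈ {5, 6}, s ≤ k}:
k:     0  1  2  3  4  5  6  7  8  9 10 11 12 13 14 15
g(k):  0  0  0  0  0  1  1  1  1  1  2  0  0  0  0  0
So g(15) = 0.

0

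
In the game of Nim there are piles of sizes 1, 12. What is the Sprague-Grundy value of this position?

Compute the nim-sum pairwise:
1 XOR 12 = 13

13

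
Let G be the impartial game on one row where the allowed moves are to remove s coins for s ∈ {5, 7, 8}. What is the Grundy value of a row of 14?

Build the Grundy sequence with g(k) = mex{g(k−s) : s ∈ {5, 7, 8}, s ≤ k}:
g(0) = mex{} = 0
g(1) = mex{} = 0
g(2) = mex{} = 0
g(3) = mex{} = 0
g(4) = mex{} = 0
g(5) = mex{0} = 1
g(6) = mex{0} = 1
g(7) = mex{0} = 1
g(8) = mex{0} = 1
g(9) = mex{0} = 1
g(10) = mex{0,1} = 2
g(11) = mex{0,1} = 2
g(12) = mex{0,1} = 2
g(13) = mex{1} = 0
g(14) = mex{1} = 0
So g(14) = 0.

0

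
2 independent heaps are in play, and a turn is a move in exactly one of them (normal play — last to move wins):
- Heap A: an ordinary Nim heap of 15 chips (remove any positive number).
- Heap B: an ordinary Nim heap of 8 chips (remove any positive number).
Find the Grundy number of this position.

Heap A is a plain Nim heap of size 15, so its Grundy value is 15.
Heap B is a plain Nim heap of size 8, so its Grundy value is 8.
The value of a disjunctive sum is the nim-sum of the parts.
Combined value = 15 XOR 8 = 7.

7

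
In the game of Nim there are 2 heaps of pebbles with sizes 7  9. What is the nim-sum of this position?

Bitwise XOR of the heap sizes:
  0111  (7)
  1001  (9)
  ----
  1110  (14)

14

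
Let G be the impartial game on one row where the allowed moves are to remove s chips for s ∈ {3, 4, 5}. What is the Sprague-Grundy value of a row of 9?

0

Compute g(0), g(1), … for moves {3, 4, 5}:
k:     0  1  2  3  4  5  6  7  8  9
g(k):  0  0  0  1  1  1  2  2  0  0
So g(9) = 0.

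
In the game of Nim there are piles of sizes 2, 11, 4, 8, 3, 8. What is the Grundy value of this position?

Compute the nim-sum pairwise:
2 ⊕ 11 = 9
9 ⊕ 4 = 13
13 ⊕ 8 = 5
5 ⊕ 3 = 6
6 ⊕ 8 = 14

14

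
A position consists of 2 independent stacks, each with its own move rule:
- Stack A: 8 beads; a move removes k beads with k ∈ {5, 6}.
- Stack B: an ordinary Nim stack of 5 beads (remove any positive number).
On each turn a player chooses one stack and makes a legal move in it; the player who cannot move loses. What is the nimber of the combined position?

4

Grundy values for stack A (subtraction set {5, 6}):
g(0) = mex{} = 0
g(1) = mex{} = 0
g(2) = mex{} = 0
g(3) = mex{} = 0
g(4) = mex{} = 0
g(5) = mex{0} = 1
g(6) = mex{0} = 1
g(7) = mex{0} = 1
g(8) = mex{0} = 1
So g(8) = 1.
Stack B is a plain Nim stack of size 5, so its Grundy value is 5.
The value of a disjunctive sum is the nim-sum of the parts.
Combined value = 1 XOR 5 = 4.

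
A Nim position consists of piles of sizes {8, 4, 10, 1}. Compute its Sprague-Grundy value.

7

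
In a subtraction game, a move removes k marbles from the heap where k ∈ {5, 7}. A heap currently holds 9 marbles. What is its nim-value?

1

Build the Grundy sequence with g(k) = mex{g(k−s) : s ∈ {5, 7}, s ≤ k}:
k:     0  1  2  3  4  5  6  7  8  9
g(k):  0  0  0  0  0  1  1  1  1  1
So g(9) = 1.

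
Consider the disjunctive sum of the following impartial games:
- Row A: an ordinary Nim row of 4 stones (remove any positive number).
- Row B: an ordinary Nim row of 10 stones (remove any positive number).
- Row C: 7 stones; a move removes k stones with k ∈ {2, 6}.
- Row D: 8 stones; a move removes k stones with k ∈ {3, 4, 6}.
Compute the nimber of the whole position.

13

Row A is a plain Nim row of size 4, so its Grundy value is 4.
Row B is a plain Nim row of size 10, so its Grundy value is 10.
Build the Grundy sequence for row C with g(k) = mex{g(k−s) : s ∈ {2, 6}, s ≤ k}:
g(0) = mex{} = 0
g(1) = mex{} = 0
g(2) = mex{0} = 1
g(3) = mex{0} = 1
g(4) = mex{1} = 0
g(5) = mex{1} = 0
g(6) = mex{0} = 1
g(7) = mex{0} = 1
So g(7) = 1.
For row D, compute g(0), g(1), … with moves {3, 4, 6}:
g(0) = mex{} = 0
g(1) = mex{} = 0
g(2) = mex{} = 0
g(3) = mex{0} = 1
g(4) = mex{0} = 1
g(5) = mex{0} = 1
g(6) = mex{0,1} = 2
g(7) = mex{0,1} = 2
g(8) = mex{0,1} = 2
So g(8) = 2.
By the Sprague-Grundy theorem, the Grundy value of a sum of independent games is the XOR of the component values.
Combined value = 4 XOR 10 XOR 1 XOR 2 = 13.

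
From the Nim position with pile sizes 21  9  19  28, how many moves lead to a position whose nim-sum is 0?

3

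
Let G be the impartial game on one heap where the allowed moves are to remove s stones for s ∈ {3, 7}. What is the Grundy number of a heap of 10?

Grundy values for subtraction set {3, 7}:
g(0) = mex{} = 0
g(1) = mex{} = 0
g(2) = mex{} = 0
g(3) = mex{0} = 1
g(4) = mex{0} = 1
g(5) = mex{0} = 1
g(6) = mex{1} = 0
g(7) = mex{0,1} = 2
g(8) = mex{0,1} = 2
g(9) = mex{0} = 1
g(10) = mex{1,2} = 0
So g(10) = 0.

0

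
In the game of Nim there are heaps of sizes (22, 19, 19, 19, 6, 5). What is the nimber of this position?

6

Bitwise XOR of the heap sizes:
  10110  (22)
  10011  (19)
  10011  (19)
  10011  (19)
  00110  (6)
  00101  (5)
  -----
  00110  (6)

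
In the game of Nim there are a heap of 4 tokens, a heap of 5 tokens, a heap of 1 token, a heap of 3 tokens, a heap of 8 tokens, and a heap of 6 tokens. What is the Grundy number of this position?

Nim-sum: 4 ⊕ 5 ⊕ 1 ⊕ 3 ⊕ 8 ⊕ 6 = 13.

13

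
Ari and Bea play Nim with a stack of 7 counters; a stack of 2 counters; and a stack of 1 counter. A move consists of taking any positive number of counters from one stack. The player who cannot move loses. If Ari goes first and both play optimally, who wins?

Ari wins

Compute the nim-sum pairwise:
7 ⊕ 2 = 5
5 ⊕ 1 = 4
The nim-sum is 4 ≠ 0, so this is an N-position: the player to move can win; Ari has a winning move.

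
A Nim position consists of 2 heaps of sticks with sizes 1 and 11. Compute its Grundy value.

10

Nim-sum: 1 ^ 11 = 10.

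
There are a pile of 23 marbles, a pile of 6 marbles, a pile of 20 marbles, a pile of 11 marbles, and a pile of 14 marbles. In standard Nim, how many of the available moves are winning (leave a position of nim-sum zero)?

Nim-sum: 23 ^ 6 ^ 20 ^ 11 ^ 14 = 0.
The nim-sum is already 0, so every move leaves a nonzero nim-sum — there are no winning moves.

0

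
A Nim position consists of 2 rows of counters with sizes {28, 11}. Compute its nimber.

23

Nim-sum: 28 ⊕ 11 = 23.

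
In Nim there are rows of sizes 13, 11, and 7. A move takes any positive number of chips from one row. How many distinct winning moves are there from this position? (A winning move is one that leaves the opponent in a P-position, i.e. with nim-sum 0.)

Nim-sum: 13 ⊕ 11 ⊕ 7 = 1.
The overall nim-sum is X = 1. A row of size p has a winning move iff p XOR X < p (reduce it to p XOR X).
  13: 13 XOR 1 = 12 < 13 — winning move (to 12).
  11: 11 XOR 1 = 10 < 11 — winning move (to 10).
  7: 7 XOR 1 = 6 < 7 — winning move (to 6).
That gives 3 winning moves.

3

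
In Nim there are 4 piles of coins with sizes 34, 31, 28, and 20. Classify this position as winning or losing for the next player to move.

Nim-sum: 34 ^ 31 ^ 28 ^ 20 = 53.
The nim-sum is 53 ≠ 0, so this is an N-position: the player to move can win.

Winning position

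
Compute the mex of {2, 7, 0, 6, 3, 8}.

1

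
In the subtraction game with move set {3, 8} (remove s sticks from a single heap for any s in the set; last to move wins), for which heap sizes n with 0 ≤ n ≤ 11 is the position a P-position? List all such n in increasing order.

0, 1, 2, 6, 7, 11

Build the Grundy sequence with g(k) = mex{g(k−s) : s ∈ {3, 8}, s ≤ k}:
g(0) = mex{} = 0
g(1) = mex{} = 0
g(2) = mex{} = 0
g(3) = mex{0} = 1
g(4) = mex{0} = 1
g(5) = mex{0} = 1
g(6) = mex{1} = 0
g(7) = mex{1} = 0
g(8) = mex{0,1} = 2
g(9) = mex{0} = 1
g(10) = mex{0} = 1
g(11) = mex{1,2} = 0
The P-positions (g = 0) in 0..11 are 0, 1, 2, 6, 7, 11.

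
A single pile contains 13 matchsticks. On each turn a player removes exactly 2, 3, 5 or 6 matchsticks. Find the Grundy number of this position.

2

Build the Grundy sequence with g(k) = mex{g(k−s) : s ∈ {2, 3, 5, 6}, s ≤ k}:
k:     0  1  2  3  4  5  6  7  8  9 10 11 12 13
g(k):  0  0  1  1  2  2  3  3  0  0  1  1  2  2
So g(13) = 2.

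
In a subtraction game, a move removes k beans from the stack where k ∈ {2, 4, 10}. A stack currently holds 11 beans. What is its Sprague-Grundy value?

2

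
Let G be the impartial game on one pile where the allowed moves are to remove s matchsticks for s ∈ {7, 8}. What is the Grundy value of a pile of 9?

1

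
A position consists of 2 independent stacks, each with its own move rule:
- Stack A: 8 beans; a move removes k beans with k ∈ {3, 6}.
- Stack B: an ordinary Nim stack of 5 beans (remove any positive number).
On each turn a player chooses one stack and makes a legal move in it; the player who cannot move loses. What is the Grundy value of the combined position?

7

Build the Grundy sequence for stack A with g(k) = mex{g(k−s) : s ∈ {3, 6}, s ≤ k}:
k:     0  1  2  3  4  5  6  7  8
g(k):  0  0  0  1  1  1  2  2  2
So g(8) = 2.
Stack B is a plain Nim stack of size 5, so its Grundy value is 5.
By the Sprague-Grundy theorem, the Grundy value of a sum of independent games is the XOR of the component values.
Combined value = 2 ⊕ 5 = 7.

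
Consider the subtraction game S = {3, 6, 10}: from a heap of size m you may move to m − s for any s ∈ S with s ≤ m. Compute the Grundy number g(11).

3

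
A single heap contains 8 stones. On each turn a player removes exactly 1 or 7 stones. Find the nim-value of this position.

Build the Grundy sequence with g(k) = mex{g(k−s) : s ∈ {1, 7}, s ≤ k}:
g(0) = mex{} = 0
g(1) = mex{0} = 1
g(2) = mex{1} = 0
g(3) = mex{0} = 1
g(4) = mex{1} = 0
g(5) = mex{0} = 1
g(6) = mex{1} = 0
g(7) = mex{0} = 1
g(8) = mex{1} = 0
So g(8) = 0.

0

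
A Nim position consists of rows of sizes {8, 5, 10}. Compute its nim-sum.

Compute the nim-sum pairwise:
8 ⊕ 5 = 13
13 ⊕ 10 = 7

7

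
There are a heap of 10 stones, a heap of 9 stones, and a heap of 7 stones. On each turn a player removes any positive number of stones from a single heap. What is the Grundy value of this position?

4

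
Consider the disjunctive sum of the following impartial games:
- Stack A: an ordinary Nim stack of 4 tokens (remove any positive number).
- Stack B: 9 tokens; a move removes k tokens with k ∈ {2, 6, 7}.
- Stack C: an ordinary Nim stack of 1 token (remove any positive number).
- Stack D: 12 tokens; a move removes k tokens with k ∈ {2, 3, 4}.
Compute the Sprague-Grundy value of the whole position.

5

Stack A is a plain Nim stack of size 4, so its Grundy value is 4.
Grundy values for stack B (subtraction set {2, 6, 7}):
g(0) = mex{} = 0
g(1) = mex{} = 0
g(2) = mex{0} = 1
g(3) = mex{0} = 1
g(4) = mex{1} = 0
g(5) = mex{1} = 0
g(6) = mex{0} = 1
g(7) = mex{0} = 1
g(8) = mex{0,1} = 2
g(9) = mex{1} = 0
So g(9) = 0.
Stack C is a plain Nim stack of size 1, so its Grundy value is 1.
Build the Grundy sequence for stack D with g(k) = mex{g(k−s) : s ∈ {2, 3, 4}, s ≤ k}:
k:     0  1  2  3  4  5  6  7  8  9 10 11 12
g(k):  0  0  1  1  2  2  0  0  1  1  2  2  0
So g(12) = 0.
The value of a disjunctive sum is the nim-sum of the parts.
Combined value = 4 XOR 0 XOR 1 XOR 0 = 5.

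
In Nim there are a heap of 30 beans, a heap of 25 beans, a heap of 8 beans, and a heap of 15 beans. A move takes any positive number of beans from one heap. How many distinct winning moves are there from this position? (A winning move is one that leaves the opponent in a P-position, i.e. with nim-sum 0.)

0

Nim-sum: 30 XOR 25 XOR 8 XOR 15 = 0.
The nim-sum is already 0, so every move leaves a nonzero nim-sum — there are no winning moves.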